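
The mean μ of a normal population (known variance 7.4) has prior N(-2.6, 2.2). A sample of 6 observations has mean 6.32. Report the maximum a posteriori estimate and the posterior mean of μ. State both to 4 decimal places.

Posterior for μ is Normal. Precision-weighted mean: (1/2.2·-2.6 + 6/7.4·6.32) / (1/2.2 + 6/7.4) = 3.1157.
A Normal posterior is symmetric, so mode = mean.

MAP = 3.1157; posterior mean = 3.1157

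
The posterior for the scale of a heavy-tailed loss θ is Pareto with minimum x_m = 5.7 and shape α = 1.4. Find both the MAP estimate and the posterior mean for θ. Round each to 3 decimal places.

The Pareto density is strictly decreasing on [x_m, ∞), so the mode is x_m = 5.700.
Mean = α·x_m/(α−1) = 1.4·5.7/0.4 = 19.950.
Right-skewed posterior ⇒ mode < mean.

MAP = 5.700, posterior mean = 19.950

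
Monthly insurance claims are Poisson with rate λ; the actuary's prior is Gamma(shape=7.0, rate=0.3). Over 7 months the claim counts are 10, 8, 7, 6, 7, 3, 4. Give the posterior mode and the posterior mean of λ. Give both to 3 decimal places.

MAP = 6.986, posterior mean = 7.123

Σ counts = 45. Posterior: Gamma(shape = 7.0+45 = 52.0, rate = 0.3+7 = 7.3).
Mode = (α−1)/β = 51.0/7.3 = 6.986.
Mean = α/β = 52.0/7.3 = 7.123.
The posterior is right-skewed, so the mean exceeds the mode.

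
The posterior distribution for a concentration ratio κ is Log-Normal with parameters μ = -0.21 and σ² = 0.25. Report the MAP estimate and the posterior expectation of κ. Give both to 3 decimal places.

Mode = exp(μ − σ²) = exp(-0.46) = 0.631.
Mean = exp(μ + σ²/2) = exp(-0.085) = 0.919.

MAP estimate = 0.631, posterior expectation = 0.919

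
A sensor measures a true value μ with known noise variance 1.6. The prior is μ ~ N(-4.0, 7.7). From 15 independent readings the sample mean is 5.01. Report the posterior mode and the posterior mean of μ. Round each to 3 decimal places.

Posterior for μ is Normal. Precision-weighted mean: (1/7.7·-4.0 + 15/1.6·5.01) / (1/7.7 + 15/1.6) = 4.887.
A Normal posterior is symmetric, so mode = mean.

μ_MAP = 4.887, E[μ|data] = 4.887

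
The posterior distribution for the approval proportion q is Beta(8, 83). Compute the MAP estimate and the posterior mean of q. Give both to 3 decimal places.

Mode = (8−1)/(8+83−2) = 7/89 = 0.079.
Mean = 8/(8+83) = 8/91 = 0.088.

MAP = 0.079; posterior mean = 0.088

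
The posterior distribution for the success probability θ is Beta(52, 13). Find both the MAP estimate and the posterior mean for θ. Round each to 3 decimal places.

Mode = (52−1)/(52+13−2) = 51/63 = 0.810.
Mean = 52/(52+13) = 52/65 = 0.800.
Mode > mean: the posterior has a left tail.

θ_MAP = 0.810, E[θ|data] = 0.800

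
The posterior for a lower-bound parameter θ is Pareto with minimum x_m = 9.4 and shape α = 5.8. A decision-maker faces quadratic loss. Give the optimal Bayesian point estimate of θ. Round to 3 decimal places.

The Pareto density is strictly decreasing on [x_m, ∞), so the mode is x_m = 9.400.
Mean = α·x_m/(α−1) = 5.8·9.4/4.8 = 11.358.
Quadratic loss ⇒ the optimal estimator is the posterior mean.

11.358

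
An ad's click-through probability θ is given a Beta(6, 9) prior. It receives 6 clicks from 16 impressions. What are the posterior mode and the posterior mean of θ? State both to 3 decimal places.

Posterior: Beta(6+6, 9+10) = Beta(12, 19).
Mode = (12−1)/(12+19−2) = 11/29 = 0.379.
Mean = 12/(12+19) = 12/31 = 0.387.
Right-skewed posterior ⇒ mode < mean.

MAP = 0.379, posterior mean = 0.387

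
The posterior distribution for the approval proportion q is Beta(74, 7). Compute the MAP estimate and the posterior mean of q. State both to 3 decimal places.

Mode = (74−1)/(74+7−2) = 73/79 = 0.924.
Mean = 74/(74+7) = 74/81 = 0.914.

MAP = 0.924; posterior mean = 0.914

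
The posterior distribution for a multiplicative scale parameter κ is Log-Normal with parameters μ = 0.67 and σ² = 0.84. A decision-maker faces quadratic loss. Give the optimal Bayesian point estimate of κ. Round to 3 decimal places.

2.974

Mode = exp(μ − σ²) = exp(-0.17) = 0.844.
Mean = exp(μ + σ²/2) = exp(1.090) = 2.974.
Quadratic loss ⇒ the optimal estimator is the posterior mean.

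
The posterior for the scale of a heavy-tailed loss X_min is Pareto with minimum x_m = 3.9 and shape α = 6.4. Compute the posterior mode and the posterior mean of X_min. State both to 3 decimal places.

The Pareto density is strictly decreasing on [x_m, ∞), so the mode is x_m = 3.900.
Mean = α·x_m/(α−1) = 6.4·3.9/5.4 = 4.622.

posterior mode = 3.900, posterior mean = 4.622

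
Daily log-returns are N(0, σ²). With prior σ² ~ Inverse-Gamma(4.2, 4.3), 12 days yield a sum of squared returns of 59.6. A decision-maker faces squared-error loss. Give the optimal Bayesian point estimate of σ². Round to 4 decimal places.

Posterior: Inverse-Gamma(shape = 4.2+12/2 = 10.2, scale = 4.3+59.6/2 = 34.1).
Mode = β/(α+1) = 34.1/11.2 = 3.0446.
Mean = β/(α−1) = 34.1/9.2 = 3.7065.
Squared-error loss ⇒ the optimal estimator is the posterior mean.

3.7065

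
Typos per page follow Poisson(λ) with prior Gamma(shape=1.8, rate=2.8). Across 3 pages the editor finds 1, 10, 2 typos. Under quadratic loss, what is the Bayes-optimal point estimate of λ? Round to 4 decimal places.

2.5517

Σ counts = 13. Posterior: Gamma(shape = 1.8+13 = 14.8, rate = 2.8+3 = 5.8).
Mode = (α−1)/β = 13.8/5.8 = 2.3793.
Mean = α/β = 14.8/5.8 = 2.5517.
Quadratic loss ⇒ the optimal estimator is the posterior mean.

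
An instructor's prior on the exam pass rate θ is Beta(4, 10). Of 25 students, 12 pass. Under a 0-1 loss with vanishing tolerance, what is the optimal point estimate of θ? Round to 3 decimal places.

0.405

Posterior: Beta(4+12, 10+13) = Beta(16, 23).
Mode = (16−1)/(16+23−2) = 15/37 = 0.405.
Mean = 16/(16+23) = 16/39 = 0.410.
This is the posterior mode — the MAP estimate.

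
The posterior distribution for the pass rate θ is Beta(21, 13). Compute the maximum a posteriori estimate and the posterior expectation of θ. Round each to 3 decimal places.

θ_MAP = 0.625, E[θ|data] = 0.618

Mode = (21−1)/(21+13−2) = 20/32 = 0.625.
Mean = 21/(21+13) = 21/34 = 0.618.
Mode > mean: the posterior has a left tail.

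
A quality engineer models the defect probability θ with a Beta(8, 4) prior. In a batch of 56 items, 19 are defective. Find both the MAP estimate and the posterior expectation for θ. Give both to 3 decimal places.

MAP = 0.394, posterior mean = 0.397

Posterior: Beta(8+19, 4+37) = Beta(27, 41).
Mode = (27−1)/(27+41−2) = 26/66 = 0.394.
Mean = 27/(27+41) = 27/68 = 0.397.
Right-skewed posterior ⇒ mode < mean.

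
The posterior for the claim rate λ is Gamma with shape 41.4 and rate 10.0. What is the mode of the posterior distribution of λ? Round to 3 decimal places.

4.040

Mode = (α−1)/β = 40.4/10.0 = 4.040.
Mean = α/β = 41.4/10.0 = 4.140.
This is the posterior mode — the MAP estimate.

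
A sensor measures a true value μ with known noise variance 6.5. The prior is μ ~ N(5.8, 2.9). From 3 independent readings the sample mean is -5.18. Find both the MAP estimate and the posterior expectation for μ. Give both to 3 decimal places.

MAP = -0.485, posterior mean = -0.485

Posterior for μ is Normal. Precision-weighted mean: (1/2.9·5.8 + 3/6.5·-5.18) / (1/2.9 + 3/6.5) = -0.485.
A Normal posterior is symmetric, so mode = mean.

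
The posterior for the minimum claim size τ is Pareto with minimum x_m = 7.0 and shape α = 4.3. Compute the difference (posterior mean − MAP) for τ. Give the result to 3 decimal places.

The Pareto density is strictly decreasing on [x_m, ∞), so the mode is x_m = 7.000.
Mean = α·x_m/(α−1) = 4.3·7.0/3.3 = 9.121.
Difference = 9.121 − 7.000 = 2.121.
The posterior is right-skewed, so the mean exceeds the mode.

2.121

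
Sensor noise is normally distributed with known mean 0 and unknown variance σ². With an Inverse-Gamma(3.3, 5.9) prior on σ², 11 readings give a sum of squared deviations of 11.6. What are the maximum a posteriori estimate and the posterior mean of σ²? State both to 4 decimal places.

MAP: 1.1939. Posterior mean: 1.5000.

Posterior: Inverse-Gamma(shape = 3.3+11/2 = 8.8, scale = 5.9+11.6/2 = 11.7).
Mode = β/(α+1) = 11.7/9.8 = 1.1939.
Mean = β/(α−1) = 11.7/7.8 = 1.5000.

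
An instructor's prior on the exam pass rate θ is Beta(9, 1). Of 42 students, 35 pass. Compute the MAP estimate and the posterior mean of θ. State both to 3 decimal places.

Posterior: Beta(9+35, 1+7) = Beta(44, 8).
Mode = (44−1)/(44+8−2) = 43/50 = 0.860.
Mean = 44/(44+8) = 44/52 = 0.846.
The mean is pulled below the mode by the posterior's left skew.

MAP: 0.860. Posterior mean: 0.846.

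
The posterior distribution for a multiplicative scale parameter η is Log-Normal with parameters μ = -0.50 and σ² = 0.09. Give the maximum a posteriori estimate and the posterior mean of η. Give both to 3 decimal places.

Mode = exp(μ − σ²) = exp(-0.59) = 0.554.
Mean = exp(μ + σ²/2) = exp(-0.455) = 0.634.

maximum a posteriori estimate = 0.554, posterior mean = 0.634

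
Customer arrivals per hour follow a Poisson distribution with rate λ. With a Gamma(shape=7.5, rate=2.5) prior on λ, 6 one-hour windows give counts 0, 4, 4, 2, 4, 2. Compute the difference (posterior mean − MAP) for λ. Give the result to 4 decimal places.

Σ counts = 16. Posterior: Gamma(shape = 7.5+16 = 23.5, rate = 2.5+6 = 8.5).
Mode = (α−1)/β = 22.5/8.5 = 2.6471.
Mean = α/β = 23.5/8.5 = 2.7647.
Difference = 2.7647 − 2.6471 = 0.1176.

0.1176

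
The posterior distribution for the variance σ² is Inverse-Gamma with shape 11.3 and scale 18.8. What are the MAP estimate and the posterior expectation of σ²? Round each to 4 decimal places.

MAP = 1.5285; posterior mean = 1.8252

Mode = β/(α+1) = 18.8/12.3 = 1.5285.
Mean = β/(α−1) = 18.8/10.3 = 1.8252.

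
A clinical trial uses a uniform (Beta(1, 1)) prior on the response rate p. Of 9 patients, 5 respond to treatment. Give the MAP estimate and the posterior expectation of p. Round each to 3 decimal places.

MAP estimate = 0.556, posterior expectation = 0.545

Posterior: Beta(1+5, 1+4) = Beta(6, 5).
Mode = (6−1)/(6+5−2) = 5/9 = 0.556.
Mean = 6/(6+5) = 6/11 = 0.545.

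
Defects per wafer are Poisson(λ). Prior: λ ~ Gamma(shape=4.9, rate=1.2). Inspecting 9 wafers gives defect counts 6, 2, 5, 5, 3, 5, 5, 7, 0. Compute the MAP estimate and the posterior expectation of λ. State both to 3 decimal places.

λ_MAP = 4.108, E[λ|data] = 4.206

Σ counts = 38. Posterior: Gamma(shape = 4.9+38 = 42.9, rate = 1.2+9 = 10.2).
Mode = (α−1)/β = 41.9/10.2 = 4.108.
Mean = α/β = 42.9/10.2 = 4.206.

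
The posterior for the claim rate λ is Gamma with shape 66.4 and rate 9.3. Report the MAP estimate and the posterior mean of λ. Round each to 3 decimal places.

Mode = (α−1)/β = 65.4/9.3 = 7.032.
Mean = α/β = 66.4/9.3 = 7.140.
The posterior is right-skewed, so the mean exceeds the mode.

λ_MAP = 7.032, E[λ|data] = 7.140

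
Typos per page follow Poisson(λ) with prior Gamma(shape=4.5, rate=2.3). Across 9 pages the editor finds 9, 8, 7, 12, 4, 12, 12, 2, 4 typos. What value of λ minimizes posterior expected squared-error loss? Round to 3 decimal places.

Σ counts = 70. Posterior: Gamma(shape = 4.5+70 = 74.5, rate = 2.3+9 = 11.3).
Mode = (α−1)/β = 73.5/11.3 = 6.504.
Mean = α/β = 74.5/11.3 = 6.593.
Squared-error loss ⇒ the optimal estimator is the posterior mean.

6.593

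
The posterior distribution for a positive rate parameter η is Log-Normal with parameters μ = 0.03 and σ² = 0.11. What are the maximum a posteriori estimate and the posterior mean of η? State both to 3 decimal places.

Mode = exp(μ − σ²) = exp(-0.08) = 0.923.
Mean = exp(μ + σ²/2) = exp(0.085) = 1.089.

maximum a posteriori estimate = 0.923, posterior mean = 1.089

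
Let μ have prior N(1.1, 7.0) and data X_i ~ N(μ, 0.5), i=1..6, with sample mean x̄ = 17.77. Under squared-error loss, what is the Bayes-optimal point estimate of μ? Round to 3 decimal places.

Posterior for μ is Normal. Precision-weighted mean: (1/7.0·1.1 + 6/0.5·17.77) / (1/7.0 + 6/0.5) = 17.574.
A Normal posterior is symmetric, so mode = mean.
Squared-error loss ⇒ the optimal estimator is the posterior mean.

17.574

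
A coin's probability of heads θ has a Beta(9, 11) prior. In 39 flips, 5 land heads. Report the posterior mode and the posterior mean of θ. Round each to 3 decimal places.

Posterior: Beta(9+5, 11+34) = Beta(14, 45).
Mode = (14−1)/(14+45−2) = 13/57 = 0.228.
Mean = 14/(14+45) = 14/59 = 0.237.
Right-skewed posterior ⇒ mode < mean.

posterior mode = 0.228, posterior mean = 0.237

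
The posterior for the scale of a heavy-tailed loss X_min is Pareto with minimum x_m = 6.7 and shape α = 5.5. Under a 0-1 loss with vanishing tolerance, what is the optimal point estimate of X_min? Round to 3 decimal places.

6.700

The Pareto density is strictly decreasing on [x_m, ∞), so the mode is x_m = 6.700.
Mean = α·x_m/(α−1) = 5.5·6.7/4.5 = 8.189.
This is the posterior mode — the MAP estimate.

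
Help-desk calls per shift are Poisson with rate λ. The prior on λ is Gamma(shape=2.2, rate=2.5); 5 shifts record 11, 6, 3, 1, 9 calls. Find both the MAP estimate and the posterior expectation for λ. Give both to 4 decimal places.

Σ counts = 30. Posterior: Gamma(shape = 2.2+30 = 32.2, rate = 2.5+5 = 7.5).
Mode = (α−1)/β = 31.2/7.5 = 4.1600.
Mean = α/β = 32.2/7.5 = 4.2933.

MAP = 4.1600; posterior mean = 4.2933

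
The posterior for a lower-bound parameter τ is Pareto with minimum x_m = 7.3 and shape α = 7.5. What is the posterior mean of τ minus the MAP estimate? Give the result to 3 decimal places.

1.123

The Pareto density is strictly decreasing on [x_m, ∞), so the mode is x_m = 7.300.
Mean = α·x_m/(α−1) = 7.5·7.3/6.5 = 8.423.
Difference = 8.423 − 7.300 = 1.123.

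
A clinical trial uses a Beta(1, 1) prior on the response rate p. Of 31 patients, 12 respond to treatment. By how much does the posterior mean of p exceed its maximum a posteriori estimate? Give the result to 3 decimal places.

0.007

Posterior: Beta(1+12, 1+19) = Beta(13, 20).
Mode = (13−1)/(13+20−2) = 12/31 = 0.387.
With a flat prior the MAP equals the MLE, 12/31.
Mean = 13/(13+20) = 13/33 = 0.394.
Difference = 0.394 − 0.387 = 0.007.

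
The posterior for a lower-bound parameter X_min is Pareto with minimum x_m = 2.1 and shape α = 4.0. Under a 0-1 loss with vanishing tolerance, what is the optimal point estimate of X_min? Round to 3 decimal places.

2.100

The Pareto density is strictly decreasing on [x_m, ∞), so the mode is x_m = 2.100.
Mean = α·x_m/(α−1) = 4.0·2.1/3.0 = 2.800.
This is the posterior mode — the MAP estimate.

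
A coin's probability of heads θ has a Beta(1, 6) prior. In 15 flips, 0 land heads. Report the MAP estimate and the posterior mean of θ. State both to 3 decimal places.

MAP = 0.000; posterior mean = 0.045

Posterior: Beta(1+0, 6+15) = Beta(1, 21).
Since α = 1 ≤ 1 and β > 1, the Beta density is monotone decreasing on [0,1]; the mode is at 0.
Mean = 1/(1+21) = 0.045.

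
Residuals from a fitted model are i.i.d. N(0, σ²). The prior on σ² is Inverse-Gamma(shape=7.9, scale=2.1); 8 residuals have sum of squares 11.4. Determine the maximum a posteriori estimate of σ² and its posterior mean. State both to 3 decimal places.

MAP = 0.605; posterior mean = 0.716

Posterior: Inverse-Gamma(shape = 7.9+8/2 = 11.9, scale = 2.1+11.4/2 = 7.8).
Mode = β/(α+1) = 7.8/12.9 = 0.605.
Mean = β/(α−1) = 7.8/10.9 = 0.716.
Mean > mode: the posterior has a right tail.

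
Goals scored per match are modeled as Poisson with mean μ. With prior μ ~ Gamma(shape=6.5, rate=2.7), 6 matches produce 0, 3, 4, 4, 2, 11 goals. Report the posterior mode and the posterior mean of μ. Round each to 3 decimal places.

MAP = 3.391, posterior mean = 3.506

Σ counts = 24. Posterior: Gamma(shape = 6.5+24 = 30.5, rate = 2.7+6 = 8.7).
Mode = (α−1)/β = 29.5/8.7 = 3.391.
Mean = α/β = 30.5/8.7 = 3.506.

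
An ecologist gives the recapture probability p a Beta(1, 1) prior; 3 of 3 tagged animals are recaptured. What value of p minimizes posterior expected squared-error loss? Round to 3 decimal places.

Posterior: Beta(1+3, 1+0) = Beta(4, 1).
Since β = 1 ≤ 1 and α > 1, the Beta density is monotone increasing on [0,1]; the mode is at 1.
Mean = 4/(4+1) = 0.800.
Squared-error loss ⇒ the optimal estimator is the posterior mean.

0.800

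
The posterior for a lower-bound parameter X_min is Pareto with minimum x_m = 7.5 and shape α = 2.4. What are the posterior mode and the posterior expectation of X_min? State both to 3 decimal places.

The Pareto density is strictly decreasing on [x_m, ∞), so the mode is x_m = 7.500.
Mean = α·x_m/(α−1) = 2.4·7.5/1.4 = 12.857.
Right-skewed posterior ⇒ mode < mean.

MAP = 7.500, posterior mean = 12.857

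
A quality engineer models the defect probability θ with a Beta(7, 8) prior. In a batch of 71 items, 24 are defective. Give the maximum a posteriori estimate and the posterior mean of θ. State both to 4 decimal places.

θ_MAP = 0.3571, E[θ|data] = 0.3605

Posterior: Beta(7+24, 8+47) = Beta(31, 55).
Mode = (31−1)/(31+55−2) = 30/84 = 0.3571.
Mean = 31/(31+55) = 31/86 = 0.3605.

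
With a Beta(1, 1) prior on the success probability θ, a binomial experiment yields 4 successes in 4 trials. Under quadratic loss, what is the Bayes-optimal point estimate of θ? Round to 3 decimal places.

Posterior: Beta(1+4, 1+0) = Beta(5, 1).
Since β = 1 ≤ 1 and α > 1, the Beta density is monotone increasing on [0,1]; the mode is at 1.
Mean = 5/(5+1) = 0.833.
Quadratic loss ⇒ the optimal estimator is the posterior mean.

0.833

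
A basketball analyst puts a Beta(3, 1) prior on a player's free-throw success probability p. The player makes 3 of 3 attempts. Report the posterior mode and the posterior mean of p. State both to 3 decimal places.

p_MAP = 1.000, E[p|data] = 0.857

Posterior: Beta(3+3, 1+0) = Beta(6, 1).
Since β = 1 ≤ 1 and α > 1, the Beta density is monotone increasing on [0,1]; the mode is at 1.
Mean = 6/(6+1) = 0.857.
The mean is pulled below the mode by the posterior's left skew.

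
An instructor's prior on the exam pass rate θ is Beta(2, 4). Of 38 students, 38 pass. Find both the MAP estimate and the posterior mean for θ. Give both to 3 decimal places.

MAP = 0.929; posterior mean = 0.909

Posterior: Beta(2+38, 4+0) = Beta(40, 4).
Mode = (40−1)/(40+4−2) = 39/42 = 0.929.
Mean = 40/(40+4) = 40/44 = 0.909.
The mean is pulled below the mode by the posterior's left skew.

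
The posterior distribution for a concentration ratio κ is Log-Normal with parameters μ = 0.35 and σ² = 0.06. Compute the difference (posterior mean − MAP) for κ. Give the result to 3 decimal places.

Mode = exp(μ − σ²) = exp(0.29) = 1.336.
Mean = exp(μ + σ²/2) = exp(0.380) = 1.462.
Difference = 1.462 − 1.336 = 0.126.

0.126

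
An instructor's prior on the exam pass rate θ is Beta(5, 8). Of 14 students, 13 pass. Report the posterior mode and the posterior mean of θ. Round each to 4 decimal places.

Posterior: Beta(5+13, 8+1) = Beta(18, 9).
Mode = (18−1)/(18+9−2) = 17/25 = 0.6800.
Mean = 18/(18+9) = 18/27 = 0.6667.

MAP: 0.6800. Posterior mean: 0.6667.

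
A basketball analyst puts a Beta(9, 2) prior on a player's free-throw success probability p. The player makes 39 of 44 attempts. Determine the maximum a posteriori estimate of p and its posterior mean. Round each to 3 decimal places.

Posterior: Beta(9+39, 2+5) = Beta(48, 7).
Mode = (48−1)/(48+7−2) = 47/53 = 0.887.
Mean = 48/(48+7) = 48/55 = 0.873.
The mean is pulled below the mode by the posterior's left skew.

p_MAP = 0.887, E[p|data] = 0.873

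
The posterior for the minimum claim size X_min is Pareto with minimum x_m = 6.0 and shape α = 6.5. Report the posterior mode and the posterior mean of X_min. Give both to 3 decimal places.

The Pareto density is strictly decreasing on [x_m, ∞), so the mode is x_m = 6.000.
Mean = α·x_m/(α−1) = 6.5·6.0/5.5 = 7.091.

posterior mode = 6.000, posterior mean = 7.091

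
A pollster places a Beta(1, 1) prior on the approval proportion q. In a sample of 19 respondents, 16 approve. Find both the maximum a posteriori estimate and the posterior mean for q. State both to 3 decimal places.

MAP = 0.842, posterior mean = 0.810

Posterior: Beta(1+16, 1+3) = Beta(17, 4).
Mode = (17−1)/(17+4−2) = 16/19 = 0.842.
With a flat prior the MAP equals the MLE, 16/19.
Mean = 17/(17+4) = 17/21 = 0.810.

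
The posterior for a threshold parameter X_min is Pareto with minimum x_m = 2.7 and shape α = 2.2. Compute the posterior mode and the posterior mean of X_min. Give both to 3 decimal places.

MAP = 2.700; posterior mean = 4.950

The Pareto density is strictly decreasing on [x_m, ∞), so the mode is x_m = 2.700.
Mean = α·x_m/(α−1) = 2.2·2.7/1.2 = 4.950.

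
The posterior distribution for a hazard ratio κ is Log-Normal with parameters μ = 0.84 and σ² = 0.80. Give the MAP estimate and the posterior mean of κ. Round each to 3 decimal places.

Mode = exp(μ − σ²) = exp(0.04) = 1.041.
Mean = exp(μ + σ²/2) = exp(1.240) = 3.456.

MAP = 1.041, posterior mean = 3.456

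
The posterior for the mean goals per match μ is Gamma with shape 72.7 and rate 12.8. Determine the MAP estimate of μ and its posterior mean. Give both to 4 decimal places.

Mode = (α−1)/β = 71.7/12.8 = 5.6016.
Mean = α/β = 72.7/12.8 = 5.6797.
The mean is pulled above the mode by the posterior's right skew.

μ_MAP = 5.6016, E[μ|data] = 5.6797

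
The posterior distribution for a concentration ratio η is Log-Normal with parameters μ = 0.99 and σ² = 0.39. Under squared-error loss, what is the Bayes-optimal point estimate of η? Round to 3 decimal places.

Mode = exp(μ − σ²) = exp(0.60) = 1.822.
Mean = exp(μ + σ²/2) = exp(1.185) = 3.271.
Squared-error loss ⇒ the optimal estimator is the posterior mean.

3.271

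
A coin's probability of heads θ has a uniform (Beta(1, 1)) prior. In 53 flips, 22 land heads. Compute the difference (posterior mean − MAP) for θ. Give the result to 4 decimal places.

Posterior: Beta(1+22, 1+31) = Beta(23, 32).
Mode = (23−1)/(23+32−2) = 22/53 = 0.4151.
Mean = 23/(23+32) = 23/55 = 0.4182.
Difference = 0.4182 − 0.4151 = 0.0031.

0.0031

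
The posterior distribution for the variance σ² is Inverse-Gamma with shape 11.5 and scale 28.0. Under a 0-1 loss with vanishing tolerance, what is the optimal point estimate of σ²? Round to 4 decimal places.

Mode = β/(α+1) = 28.0/12.5 = 2.2400.
Mean = β/(α−1) = 28.0/10.5 = 2.6667.
This is the posterior mode — the MAP estimate.

2.2400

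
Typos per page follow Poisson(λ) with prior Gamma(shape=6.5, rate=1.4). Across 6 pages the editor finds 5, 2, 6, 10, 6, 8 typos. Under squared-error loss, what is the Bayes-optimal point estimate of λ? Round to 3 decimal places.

Σ counts = 37. Posterior: Gamma(shape = 6.5+37 = 43.5, rate = 1.4+6 = 7.4).
Mode = (α−1)/β = 42.5/7.4 = 5.743.
Mean = α/β = 43.5/7.4 = 5.878.
Squared-error loss ⇒ the optimal estimator is the posterior mean.

5.878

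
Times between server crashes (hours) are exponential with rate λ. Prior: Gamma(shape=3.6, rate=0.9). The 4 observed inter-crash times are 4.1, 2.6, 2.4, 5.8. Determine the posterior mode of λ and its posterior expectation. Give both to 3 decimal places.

Σ times = 14.9. Posterior: Gamma(shape = 3.6+4 = 7.6, rate = 0.9+14.9 = 15.8).
Mode = (α−1)/β = 6.6/15.8 = 0.418.
Mean = α/β = 7.6/15.8 = 0.481.

MAP = 0.418; posterior mean = 0.481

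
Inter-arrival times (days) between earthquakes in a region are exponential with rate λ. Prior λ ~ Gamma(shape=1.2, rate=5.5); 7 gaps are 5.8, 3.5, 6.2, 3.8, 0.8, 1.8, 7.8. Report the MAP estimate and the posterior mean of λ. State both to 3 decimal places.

MAP: 0.205. Posterior mean: 0.233.

Σ times = 29.7. Posterior: Gamma(shape = 1.2+7 = 8.2, rate = 5.5+29.7 = 35.2).
Mode = (α−1)/β = 7.2/35.2 = 0.205.
Mean = α/β = 8.2/35.2 = 0.233.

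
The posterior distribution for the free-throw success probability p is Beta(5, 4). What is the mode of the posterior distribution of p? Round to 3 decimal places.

Mode = (5−1)/(5+4−2) = 4/7 = 0.571.
Mean = 5/(5+4) = 5/9 = 0.556.
This is the posterior mode — the MAP estimate.

0.571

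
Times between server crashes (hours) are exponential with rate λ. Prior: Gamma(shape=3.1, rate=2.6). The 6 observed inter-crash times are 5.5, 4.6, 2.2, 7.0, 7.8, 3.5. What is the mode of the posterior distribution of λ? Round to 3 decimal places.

0.244

Σ times = 30.6. Posterior: Gamma(shape = 3.1+6 = 9.1, rate = 2.6+30.6 = 33.2).
Mode = (α−1)/β = 8.1/33.2 = 0.244.
Mean = α/β = 9.1/33.2 = 0.274.
This is the posterior mode — the MAP estimate.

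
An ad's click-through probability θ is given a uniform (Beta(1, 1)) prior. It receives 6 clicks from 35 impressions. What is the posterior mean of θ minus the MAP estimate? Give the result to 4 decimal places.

Posterior: Beta(1+6, 1+29) = Beta(7, 30).
Mode = (7−1)/(7+30−2) = 6/35 = 0.1714.
With a flat prior the MAP equals the MLE, 6/35.
Mean = 7/(7+30) = 7/37 = 0.1892.
Difference = 0.1892 − 0.1714 = 0.0178.

0.0178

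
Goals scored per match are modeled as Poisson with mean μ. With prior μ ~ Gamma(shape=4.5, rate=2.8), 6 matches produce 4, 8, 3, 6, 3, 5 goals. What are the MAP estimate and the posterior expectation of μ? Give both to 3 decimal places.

μ_MAP = 3.693, E[μ|data] = 3.807

Σ counts = 29. Posterior: Gamma(shape = 4.5+29 = 33.5, rate = 2.8+6 = 8.8).
Mode = (α−1)/β = 32.5/8.8 = 3.693.
Mean = α/β = 33.5/8.8 = 3.807.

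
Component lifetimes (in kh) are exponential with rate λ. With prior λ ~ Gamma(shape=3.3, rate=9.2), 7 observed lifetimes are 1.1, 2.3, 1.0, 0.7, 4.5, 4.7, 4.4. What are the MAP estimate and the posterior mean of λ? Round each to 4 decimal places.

MAP: 0.3333. Posterior mean: 0.3692.

Σ times = 18.7. Posterior: Gamma(shape = 3.3+7 = 10.3, rate = 9.2+18.7 = 27.9).
Mode = (α−1)/β = 9.3/27.9 = 0.3333.
Mean = α/β = 10.3/27.9 = 0.3692.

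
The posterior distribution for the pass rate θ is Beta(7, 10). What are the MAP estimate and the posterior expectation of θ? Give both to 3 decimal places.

Mode = (7−1)/(7+10−2) = 6/15 = 0.400.
Mean = 7/(7+10) = 7/17 = 0.412.
Right-skewed posterior ⇒ mode < mean.

θ_MAP = 0.400, E[θ|data] = 0.412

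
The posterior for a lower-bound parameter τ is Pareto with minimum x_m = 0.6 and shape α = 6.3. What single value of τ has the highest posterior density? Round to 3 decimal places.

0.600

The Pareto density is strictly decreasing on [x_m, ∞), so the mode is x_m = 0.600.
Mean = α·x_m/(α−1) = 6.3·0.6/5.3 = 0.713.
This is the posterior mode — the MAP estimate.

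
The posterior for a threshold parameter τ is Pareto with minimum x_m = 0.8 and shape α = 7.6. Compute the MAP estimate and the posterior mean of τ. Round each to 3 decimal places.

MAP: 0.800. Posterior mean: 0.921.

The Pareto density is strictly decreasing on [x_m, ∞), so the mode is x_m = 0.800.
Mean = α·x_m/(α−1) = 7.6·0.8/6.6 = 0.921.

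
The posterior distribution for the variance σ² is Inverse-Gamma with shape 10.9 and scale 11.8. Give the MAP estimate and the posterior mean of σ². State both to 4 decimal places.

MAP = 0.9916; posterior mean = 1.1919

Mode = β/(α+1) = 11.8/11.9 = 0.9916.
Mean = β/(α−1) = 11.8/9.9 = 1.1919.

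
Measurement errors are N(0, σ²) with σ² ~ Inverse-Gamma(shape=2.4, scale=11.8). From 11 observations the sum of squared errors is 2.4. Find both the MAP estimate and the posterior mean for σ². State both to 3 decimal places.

Posterior: Inverse-Gamma(shape = 2.4+11/2 = 7.9, scale = 11.8+2.4/2 = 13.0).
Mode = β/(α+1) = 13.0/8.9 = 1.461.
Mean = β/(α−1) = 13.0/6.9 = 1.884.

MAP = 1.461; posterior mean = 1.884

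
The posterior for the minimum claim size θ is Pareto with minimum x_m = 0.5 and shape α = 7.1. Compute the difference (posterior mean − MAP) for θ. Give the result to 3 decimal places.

0.082

The Pareto density is strictly decreasing on [x_m, ∞), so the mode is x_m = 0.500.
Mean = α·x_m/(α−1) = 7.1·0.5/6.1 = 0.582.
Difference = 0.582 − 0.500 = 0.082.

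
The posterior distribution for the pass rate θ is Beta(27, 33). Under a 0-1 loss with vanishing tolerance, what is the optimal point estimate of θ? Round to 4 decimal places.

0.4483

Mode = (27−1)/(27+33−2) = 26/58 = 0.4483.
Mean = 27/(27+33) = 27/60 = 0.4500.
This is the posterior mode — the MAP estimate.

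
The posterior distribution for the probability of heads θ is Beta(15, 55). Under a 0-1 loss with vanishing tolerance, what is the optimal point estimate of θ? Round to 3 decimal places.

0.206

Mode = (15−1)/(15+55−2) = 14/68 = 0.206.
Mean = 15/(15+55) = 15/70 = 0.214.
This is the posterior mode — the MAP estimate.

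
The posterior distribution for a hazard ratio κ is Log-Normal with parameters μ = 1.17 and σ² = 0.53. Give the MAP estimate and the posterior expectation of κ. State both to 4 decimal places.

Mode = exp(μ − σ²) = exp(0.64) = 1.8965.
Mean = exp(μ + σ²/2) = exp(1.435) = 4.1996.

MAP: 1.8965. Posterior mean: 4.1996.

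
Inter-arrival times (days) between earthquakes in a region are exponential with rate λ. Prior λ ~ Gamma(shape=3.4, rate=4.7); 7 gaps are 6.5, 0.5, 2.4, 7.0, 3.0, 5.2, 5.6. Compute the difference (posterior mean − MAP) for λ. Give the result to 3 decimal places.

0.029

Σ times = 30.2. Posterior: Gamma(shape = 3.4+7 = 10.4, rate = 4.7+30.2 = 34.9).
Mode = (α−1)/β = 9.4/34.9 = 0.269.
Mean = α/β = 10.4/34.9 = 0.298.
Difference = 0.298 − 0.269 = 0.029.
Right-skewed posterior ⇒ mode < mean.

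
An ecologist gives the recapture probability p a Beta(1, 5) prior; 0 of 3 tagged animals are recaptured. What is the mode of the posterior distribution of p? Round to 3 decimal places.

Posterior: Beta(1+0, 5+3) = Beta(1, 8).
Since α = 1 ≤ 1 and β > 1, the Beta density is monotone decreasing on [0,1]; the mode is at 0.
Mean = 1/(1+8) = 0.111.
This is the posterior mode — the MAP estimate.

0.000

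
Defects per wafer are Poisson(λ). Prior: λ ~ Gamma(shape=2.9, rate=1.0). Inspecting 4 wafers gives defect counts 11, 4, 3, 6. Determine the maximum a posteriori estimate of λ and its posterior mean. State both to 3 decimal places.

Σ counts = 24. Posterior: Gamma(shape = 2.9+24 = 26.9, rate = 1.0+4 = 5.0).
Mode = (α−1)/β = 25.9/5.0 = 5.180.
Mean = α/β = 26.9/5.0 = 5.380.

MAP = 5.180; posterior mean = 5.380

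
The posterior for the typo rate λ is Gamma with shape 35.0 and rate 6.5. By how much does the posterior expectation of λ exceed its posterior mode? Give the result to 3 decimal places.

Mode = (α−1)/β = 34.0/6.5 = 5.231.
Mean = α/β = 35.0/6.5 = 5.385.
Difference = 5.385 − 5.231 = 0.154.
The mean is pulled above the mode by the posterior's right skew.

0.154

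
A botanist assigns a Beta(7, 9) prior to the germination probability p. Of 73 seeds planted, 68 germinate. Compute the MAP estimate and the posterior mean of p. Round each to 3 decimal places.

MAP = 0.851, posterior mean = 0.843

Posterior: Beta(7+68, 9+5) = Beta(75, 14).
Mode = (75−1)/(75+14−2) = 74/87 = 0.851.
Mean = 75/(75+14) = 75/89 = 0.843.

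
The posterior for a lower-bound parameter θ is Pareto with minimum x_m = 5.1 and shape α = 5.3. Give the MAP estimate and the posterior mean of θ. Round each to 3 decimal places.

MAP = 5.100, posterior mean = 6.286

The Pareto density is strictly decreasing on [x_m, ∞), so the mode is x_m = 5.100.
Mean = α·x_m/(α−1) = 5.3·5.1/4.3 = 6.286.
Right-skewed posterior ⇒ mode < mean.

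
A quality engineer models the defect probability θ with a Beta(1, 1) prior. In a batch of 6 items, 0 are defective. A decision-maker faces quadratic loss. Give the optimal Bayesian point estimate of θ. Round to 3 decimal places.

Posterior: Beta(1+0, 1+6) = Beta(1, 7).
Since α = 1 ≤ 1 and β > 1, the Beta density is monotone decreasing on [0,1]; the mode is at 0.
Mean = 1/(1+7) = 0.125.
Quadratic loss ⇒ the optimal estimator is the posterior mean.

0.125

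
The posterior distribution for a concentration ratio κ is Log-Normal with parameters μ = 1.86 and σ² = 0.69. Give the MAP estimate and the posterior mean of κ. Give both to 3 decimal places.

κ_MAP = 3.222, E[κ|data] = 9.070

Mode = exp(μ − σ²) = exp(1.17) = 3.222.
Mean = exp(μ + σ²/2) = exp(2.205) = 9.070.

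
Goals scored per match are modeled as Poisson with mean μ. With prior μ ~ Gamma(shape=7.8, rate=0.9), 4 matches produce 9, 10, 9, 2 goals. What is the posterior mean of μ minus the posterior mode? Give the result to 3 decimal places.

0.204

Σ counts = 30. Posterior: Gamma(shape = 7.8+30 = 37.8, rate = 0.9+4 = 4.9).
Mode = (α−1)/β = 36.8/4.9 = 7.510.
Mean = α/β = 37.8/4.9 = 7.714.
Difference = 7.714 − 7.510 = 0.204.
Mean > mode: the posterior has a right tail.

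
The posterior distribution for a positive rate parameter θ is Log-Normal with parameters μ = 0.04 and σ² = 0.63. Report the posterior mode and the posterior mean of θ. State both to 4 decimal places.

Mode = exp(μ − σ²) = exp(-0.59) = 0.5543.
Mean = exp(μ + σ²/2) = exp(0.355) = 1.4262.

θ_MAP = 0.5543, E[θ|data] = 1.4262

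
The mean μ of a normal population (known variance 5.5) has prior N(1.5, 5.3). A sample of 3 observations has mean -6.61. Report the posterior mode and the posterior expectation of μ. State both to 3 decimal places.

Posterior for μ is Normal. Precision-weighted mean: (1/5.3·1.5 + 3/5.5·-6.61) / (1/5.3 + 3/5.5) = -4.526.
A Normal posterior is symmetric, so mode = mean.

MAP: -4.526. Posterior mean: -4.526.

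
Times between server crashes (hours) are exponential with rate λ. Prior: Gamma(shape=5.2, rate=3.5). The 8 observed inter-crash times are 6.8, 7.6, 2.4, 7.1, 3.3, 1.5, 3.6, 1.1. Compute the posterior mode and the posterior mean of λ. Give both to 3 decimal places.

MAP = 0.331, posterior mean = 0.358

Σ times = 33.4. Posterior: Gamma(shape = 5.2+8 = 13.2, rate = 3.5+33.4 = 36.9).
Mode = (α−1)/β = 12.2/36.9 = 0.331.
Mean = α/β = 13.2/36.9 = 0.358.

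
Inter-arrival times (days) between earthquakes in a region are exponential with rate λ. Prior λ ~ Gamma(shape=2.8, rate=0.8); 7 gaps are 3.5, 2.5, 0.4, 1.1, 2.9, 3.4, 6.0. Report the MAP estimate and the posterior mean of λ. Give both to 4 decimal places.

MAP estimate = 0.4272, posterior mean = 0.4757

Σ times = 19.8. Posterior: Gamma(shape = 2.8+7 = 9.8, rate = 0.8+19.8 = 20.6).
Mode = (α−1)/β = 8.8/20.6 = 0.4272.
Mean = α/β = 9.8/20.6 = 0.4757.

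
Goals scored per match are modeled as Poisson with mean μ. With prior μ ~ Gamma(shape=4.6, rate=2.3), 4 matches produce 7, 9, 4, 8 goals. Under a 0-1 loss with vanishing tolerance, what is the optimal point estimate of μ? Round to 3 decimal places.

Σ counts = 28. Posterior: Gamma(shape = 4.6+28 = 32.6, rate = 2.3+4 = 6.3).
Mode = (α−1)/β = 31.6/6.3 = 5.016.
Mean = α/β = 32.6/6.3 = 5.175.
This is the posterior mode — the MAP estimate.

5.016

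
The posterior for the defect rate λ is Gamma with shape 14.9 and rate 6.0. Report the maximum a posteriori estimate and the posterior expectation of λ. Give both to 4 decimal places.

Mode = (α−1)/β = 13.9/6.0 = 2.3167.
Mean = α/β = 14.9/6.0 = 2.4833.

λ_MAP = 2.3167, E[λ|data] = 2.4833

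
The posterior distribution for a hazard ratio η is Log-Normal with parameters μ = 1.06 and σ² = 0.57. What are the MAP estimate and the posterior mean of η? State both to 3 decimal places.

Mode = exp(μ − σ²) = exp(0.49) = 1.632.
Mean = exp(μ + σ²/2) = exp(1.345) = 3.838.
Right-skewed posterior ⇒ mode < mean.

MAP = 1.632; posterior mean = 3.838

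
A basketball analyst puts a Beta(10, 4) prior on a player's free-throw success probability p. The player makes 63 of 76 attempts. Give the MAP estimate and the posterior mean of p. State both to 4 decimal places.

Posterior: Beta(10+63, 4+13) = Beta(73, 17).
Mode = (73−1)/(73+17−2) = 72/88 = 0.8182.
Mean = 73/(73+17) = 73/90 = 0.8111.

MAP = 0.8182, posterior mean = 0.8111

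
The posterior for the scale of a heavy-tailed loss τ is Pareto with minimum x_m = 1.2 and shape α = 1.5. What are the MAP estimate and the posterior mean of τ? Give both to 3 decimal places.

MAP: 1.200. Posterior mean: 3.600.

The Pareto density is strictly decreasing on [x_m, ∞), so the mode is x_m = 1.200.
Mean = α·x_m/(α−1) = 1.5·1.2/0.5 = 3.600.
Mean > mode: the posterior has a right tail.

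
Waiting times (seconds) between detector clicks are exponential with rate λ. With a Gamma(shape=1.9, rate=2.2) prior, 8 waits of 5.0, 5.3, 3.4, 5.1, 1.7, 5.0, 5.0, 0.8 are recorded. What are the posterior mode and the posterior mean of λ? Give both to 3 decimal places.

MAP = 0.266, posterior mean = 0.296

Σ times = 31.3. Posterior: Gamma(shape = 1.9+8 = 9.9, rate = 2.2+31.3 = 33.5).
Mode = (α−1)/β = 8.9/33.5 = 0.266.
Mean = α/β = 9.9/33.5 = 0.296.
The mean is pulled above the mode by the posterior's right skew.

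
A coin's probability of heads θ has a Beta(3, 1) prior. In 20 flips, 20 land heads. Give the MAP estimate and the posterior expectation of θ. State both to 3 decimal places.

θ_MAP = 1.000, E[θ|data] = 0.958

Posterior: Beta(3+20, 1+0) = Beta(23, 1).
Since β = 1 ≤ 1 and α > 1, the Beta density is monotone increasing on [0,1]; the mode is at 1.
Mean = 23/(23+1) = 0.958.
The mean is pulled below the mode by the posterior's left skew.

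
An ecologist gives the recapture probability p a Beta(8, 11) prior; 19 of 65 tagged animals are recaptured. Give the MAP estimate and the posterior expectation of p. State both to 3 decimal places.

MAP estimate = 0.317, posterior expectation = 0.321

Posterior: Beta(8+19, 11+46) = Beta(27, 57).
Mode = (27−1)/(27+57−2) = 26/82 = 0.317.
Mean = 27/(27+57) = 27/84 = 0.321.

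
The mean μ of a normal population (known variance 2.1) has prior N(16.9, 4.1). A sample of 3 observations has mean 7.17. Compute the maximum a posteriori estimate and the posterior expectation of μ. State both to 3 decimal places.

Posterior for μ is Normal. Precision-weighted mean: (1/4.1·16.9 + 3/2.1·7.17) / (1/4.1 + 3/2.1) = 8.589.
A Normal posterior is symmetric, so mode = mean.

MAP: 8.589. Posterior mean: 8.589.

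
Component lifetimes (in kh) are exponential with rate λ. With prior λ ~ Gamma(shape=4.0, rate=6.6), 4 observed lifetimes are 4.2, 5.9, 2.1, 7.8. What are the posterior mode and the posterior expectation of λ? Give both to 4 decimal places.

Σ times = 20.0. Posterior: Gamma(shape = 4.0+4 = 8.0, rate = 6.6+20.0 = 26.6).
Mode = (α−1)/β = 7.0/26.6 = 0.2632.
Mean = α/β = 8.0/26.6 = 0.3008.

MAP: 0.2632. Posterior mean: 0.3008.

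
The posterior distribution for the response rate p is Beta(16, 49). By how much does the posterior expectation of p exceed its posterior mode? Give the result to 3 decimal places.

Mode = (16−1)/(16+49−2) = 15/63 = 0.238.
Mean = 16/(16+49) = 16/65 = 0.246.
Difference = 0.246 − 0.238 = 0.008.

0.008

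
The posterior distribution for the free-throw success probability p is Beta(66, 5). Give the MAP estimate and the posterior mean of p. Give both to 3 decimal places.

Mode = (66−1)/(66+5−2) = 65/69 = 0.942.
Mean = 66/(66+5) = 66/71 = 0.930.
The posterior is left-skewed, so the mode exceeds the mean.

MAP estimate = 0.942, posterior mean = 0.930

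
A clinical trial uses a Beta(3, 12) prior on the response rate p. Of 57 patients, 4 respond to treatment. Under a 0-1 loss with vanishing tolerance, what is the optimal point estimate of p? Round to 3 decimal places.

Posterior: Beta(3+4, 12+53) = Beta(7, 65).
Mode = (7−1)/(7+65−2) = 6/70 = 0.086.
Mean = 7/(7+65) = 7/72 = 0.097.
This is the posterior mode — the MAP estimate.

0.086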